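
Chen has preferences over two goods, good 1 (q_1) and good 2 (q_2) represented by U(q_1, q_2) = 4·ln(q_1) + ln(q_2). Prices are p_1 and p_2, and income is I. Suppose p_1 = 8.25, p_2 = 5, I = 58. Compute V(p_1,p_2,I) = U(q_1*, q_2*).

At p_1=8.25, p_2=5, I=58: q_1* = 0.8·58/8.25 = 5.6242, q_2* = 2.32.
Utility at the optimum: U(5.6242, 2.32) = 7.7499.

V = 7.7499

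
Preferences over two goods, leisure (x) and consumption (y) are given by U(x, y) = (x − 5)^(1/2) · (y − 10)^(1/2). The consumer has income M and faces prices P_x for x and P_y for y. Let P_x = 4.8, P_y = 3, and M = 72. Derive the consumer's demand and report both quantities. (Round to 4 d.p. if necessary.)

x* = 6.875, y* = 13

MRS = (y−10)/(x−5). Tangency with P_x/P_y gives y−10 = (P_x/P_y)·(x−5).
After buying the subsistence bundle (5, 10), a share 0.5 of the remaining income goes to x: x* = 5 + 0.5·(M − 5P_x − 10P_y)/P_x.
Discretionary income = 72 − 5·4.8 − 10·3 = 18; x* = 5 + 0.5·18/4.8 = 6.875; y* = 10 + 0.5·18/3 = 13.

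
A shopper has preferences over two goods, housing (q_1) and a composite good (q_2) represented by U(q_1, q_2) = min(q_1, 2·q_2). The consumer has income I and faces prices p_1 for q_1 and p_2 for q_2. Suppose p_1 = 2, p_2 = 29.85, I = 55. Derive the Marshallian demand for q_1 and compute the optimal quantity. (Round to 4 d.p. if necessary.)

q_1* = 3.2496

With perfect complements, no substitution: consume in ratio q_1:q_2 = 2:1.
Budget: p_1·q_1 + p_2·(1/2)·q_1 = I, so (2·p_1 + p_2)·q_1 = 2·I.
Demand: q_1*(p_1,p_2,I) = 2·I/(2·p_1 + p_2), q_2* = I/(2·p_1 + p_2).
Here 2·2 + 29.85 = 33.85, giving q_1* = 3.2496.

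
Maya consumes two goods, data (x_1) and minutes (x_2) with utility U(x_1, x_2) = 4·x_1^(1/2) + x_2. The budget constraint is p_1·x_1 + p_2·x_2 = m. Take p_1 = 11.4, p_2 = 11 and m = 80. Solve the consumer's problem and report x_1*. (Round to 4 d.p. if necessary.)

Utility is quasi-linear in x_2; the FOC for x_1 is 2/√x_1 = p_1/p_2.
Solve: √x_1 = 2·p_2/p_1, so x_1*(p_1,p_2) = (2·p_2/p_1)², and x_2* = (m − p_1·x_1*)/p_2.
Plugging in: x_1* = (2·11/11.4)² = 3.7242.

x_1* = 3.7242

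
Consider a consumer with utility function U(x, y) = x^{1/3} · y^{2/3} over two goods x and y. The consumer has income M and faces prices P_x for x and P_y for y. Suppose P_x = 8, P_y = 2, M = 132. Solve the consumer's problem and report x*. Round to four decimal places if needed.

Demand: x*(P_x,P_y,M) = 1/3·M/P_x and y* = 2/3·M/P_y.
At P_x=8, P_y=2, M=132: x* = 1/3·132/8 = 5.5.

x* = 5.5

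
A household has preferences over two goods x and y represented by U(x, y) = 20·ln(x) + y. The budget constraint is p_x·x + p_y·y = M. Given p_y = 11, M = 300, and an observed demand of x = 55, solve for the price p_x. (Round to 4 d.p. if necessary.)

MU_x = 20/x, MU_y = 1. Tangency: 20/x = p_x/p_y.
So x*(p_x,p_y) = 20·p_y/p_x, independent of income; and y* = (M − 20·p_y)/p_y.
Set x* = 55 in the demand function and solve for p_x: p_x = 4.

p_x = 4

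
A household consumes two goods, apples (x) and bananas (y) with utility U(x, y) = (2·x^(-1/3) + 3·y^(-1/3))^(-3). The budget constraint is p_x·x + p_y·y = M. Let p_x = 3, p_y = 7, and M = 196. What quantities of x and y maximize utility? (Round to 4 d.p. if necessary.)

Numerically y/x = 0.717936, so x* = 196/(3 + 7·0.717936) = 24.422 and y* = 0.717936·24.422 = 17.5334.

x* = 24.422, y* = 17.5334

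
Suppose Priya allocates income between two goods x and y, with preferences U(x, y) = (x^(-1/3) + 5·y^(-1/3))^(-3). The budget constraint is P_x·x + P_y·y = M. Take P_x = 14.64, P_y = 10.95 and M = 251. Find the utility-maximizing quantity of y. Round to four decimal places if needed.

y* = 17.3445

MU_x ∝ x^(-4/3), MU_y ∝ 5·y^(-4/3), so MRS = (1/5)·(y/x)^(4/3) = P_x/P_y.
Solve for the ratio: y/x = [5·P_x/P_y]^(0.75).
Substitute y = (y/x)·x into the budget: x* = M/(P_x + P_y·(y/x)).
Numerically y/x = 4.157409, so x* = 251/(14.64 + 10.95·4.157409) = 4.172 and y* = 4.157409·4.172 = 17.3445.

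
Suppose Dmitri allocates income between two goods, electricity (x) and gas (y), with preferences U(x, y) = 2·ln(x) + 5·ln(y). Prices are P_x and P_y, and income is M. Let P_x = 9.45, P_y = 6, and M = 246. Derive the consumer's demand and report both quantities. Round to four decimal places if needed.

The MRS is (2/5)·y/x. Set MRS = P_x/P_y.
Rearranging, P_y·y = (5/2)·P_x·x. Substituting into the budget gives P_x·x·(1 + (5/2)) = M.
Demand: x*(P_x,P_y,M) = 2/7·M/P_x and y* = 5/7·M/P_y.
At P_x=9.45, P_y=6, M=246: x* = 2/7·246/9.45 = 7.4376, y* = 29.2857.

x* = 7.4376, y* = 29.2857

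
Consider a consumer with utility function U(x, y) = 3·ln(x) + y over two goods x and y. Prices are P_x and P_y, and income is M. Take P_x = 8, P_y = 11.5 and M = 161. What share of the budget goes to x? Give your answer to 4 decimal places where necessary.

share on x = 0.2143

MU_x = 3/x, MU_y = 1. Tangency: 3/x = P_x/P_y.
So x*(P_x,P_y) = 3·P_y/P_x, independent of income; and y* = (M − 3·P_y)/P_y.
At the given prices: x* = 3·11.5/8 = 4.3125, and y* = 11.
Expenditure on x: 8·4.3125 = 34.5; share = 0.2143.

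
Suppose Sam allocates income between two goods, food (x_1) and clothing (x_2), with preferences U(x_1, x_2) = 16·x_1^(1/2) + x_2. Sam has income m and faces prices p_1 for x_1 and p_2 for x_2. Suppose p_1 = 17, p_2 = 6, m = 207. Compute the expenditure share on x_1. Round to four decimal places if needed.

Utility is quasi-linear in x_2; the FOC for x_1 is 8/√x_1 = p_1/p_2.
Thus x_1* = (8·p_2/p_1)² — independent of m — with the rest of income spent on x_2.
Plugging in: x_1* = (8·6/17)² = 7.9723, x_2* = 11.9118.
Expenditure on x_1: 17·7.9723 = 135.5294; share = 0.6547.

share on x_1 = 0.6547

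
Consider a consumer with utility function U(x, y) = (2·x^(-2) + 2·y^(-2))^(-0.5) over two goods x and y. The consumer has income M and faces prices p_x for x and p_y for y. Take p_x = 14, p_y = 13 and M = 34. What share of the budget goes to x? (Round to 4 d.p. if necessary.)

share on x = 0.5123

Substitute y = (y/x)·x into the budget: x* = M/(p_x + p_y·(y/x)).
Numerically y/x = 1.02501, so x* = 34/(14 + 13·1.02501) = 1.2443 and y* = 1.02501·1.2443 = 1.2754.
Expenditure on x: 14·1.2443 = 17.4199; share = 0.5123.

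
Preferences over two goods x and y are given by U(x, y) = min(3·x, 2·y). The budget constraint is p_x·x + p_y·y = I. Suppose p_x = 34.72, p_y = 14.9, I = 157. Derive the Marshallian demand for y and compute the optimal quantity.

y* = 4.1265

With perfect complements, no substitution: consume in ratio x:y = 2:3.
Budget: p_x·x + p_y·(3/2)·x = I, so (2·p_x + 3·p_y)·x = 2·I.
Demand: x*(p_x,p_y,I) = 2·I/(2·p_x + 3·p_y), y* = 3·I/(2·p_x + 3·p_y).
Here 2·34.72 + 3·14.9 = 114.14, giving y* = 4.1265.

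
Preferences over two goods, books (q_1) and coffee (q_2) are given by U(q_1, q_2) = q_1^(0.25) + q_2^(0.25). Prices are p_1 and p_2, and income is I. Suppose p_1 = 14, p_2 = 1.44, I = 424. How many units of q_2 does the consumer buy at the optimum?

From the CES first-order condition, (q_2/q_1)^(0.75) = p_1/p_2.
Hence q_2/q_1 = (p_1/p_2)^(1/(0.75)), i.e. raised to the 4/3 power.
Substitute q_2 = (q_2/q_1)·q_1 into the budget: q_1* = I/(p_1 + p_2·(q_2/q_1)).
Numerically q_2/q_1 = 20.750125, so q_1* = 424/(14 + 1.44·20.750125) = 9.6627 and q_2* = 20.750125·9.6627 = 200.5018.

q_2* = 200.5018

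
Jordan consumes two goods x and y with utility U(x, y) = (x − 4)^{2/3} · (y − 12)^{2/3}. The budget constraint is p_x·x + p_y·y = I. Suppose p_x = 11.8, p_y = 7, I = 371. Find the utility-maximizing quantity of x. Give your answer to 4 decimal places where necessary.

x* = 14.161

Discretionary income = 371 − 4·11.8 − 12·7 = 239.8; x* = 4 + 0.5·239.8/11.8 = 14.161.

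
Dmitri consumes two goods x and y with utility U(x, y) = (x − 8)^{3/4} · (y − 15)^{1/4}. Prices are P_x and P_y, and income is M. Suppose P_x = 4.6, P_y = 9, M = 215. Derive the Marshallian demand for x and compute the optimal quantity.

x* = 15.0435

MRS = 3·(y−15)/(x−8). Tangency with P_x/P_y gives y−15 = (1/3)·(P_x/P_y)·(x−8).
After buying the subsistence bundle (8, 15), a share 0.75 of the remaining income goes to x: x* = 8 + 0.75·(M − 8P_x − 15P_y)/P_x.
Discretionary income = 215 − 8·4.6 − 15·9 = 43.2; x* = 8 + 0.75·43.2/4.6 = 15.0435.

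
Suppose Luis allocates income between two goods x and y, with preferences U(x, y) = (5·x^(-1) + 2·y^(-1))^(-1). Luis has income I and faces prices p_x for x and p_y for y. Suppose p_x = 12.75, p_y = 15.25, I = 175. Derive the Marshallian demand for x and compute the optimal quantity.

x* = 8.1135

From the CES first-order condition, (5/2)·(y/x)^(2) = p_x/p_y.
Solve for the ratio: y/x = [(2/5)·p_x/p_y]^(0.5).
Substitute y = (y/x)·x into the budget: x* = I/(p_x + p_y·(y/x)).
Numerically y/x = 0.578296, so x* = 175/(12.75 + 15.25·0.578296) = 8.1135.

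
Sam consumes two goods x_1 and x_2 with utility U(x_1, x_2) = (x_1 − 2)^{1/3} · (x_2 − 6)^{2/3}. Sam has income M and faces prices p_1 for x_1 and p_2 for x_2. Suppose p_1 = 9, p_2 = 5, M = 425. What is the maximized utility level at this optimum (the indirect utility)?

MRS = (1/2)·(x_2−6)/(x_1−2). Tangency with p_1/p_2 gives x_2−6 = 2·(p_1/p_2)·(x_1−2).
Substituting into the budget: x_1* = 2 + 1/3·(M − 2·p_1 − 6·p_2)/p_1, and x_2* = 6 + 2/3·(…)/p_2.
Discretionary income = 425 − 2·9 − 6·5 = 377; x_1* = 2 + 1/3·377/9 = 15.963; x_2* = 6 + 2/3·377/5 = 56.2667.
Utility at the optimum: U(15.963, 56.2667) = 32.7979.

V = 32.7979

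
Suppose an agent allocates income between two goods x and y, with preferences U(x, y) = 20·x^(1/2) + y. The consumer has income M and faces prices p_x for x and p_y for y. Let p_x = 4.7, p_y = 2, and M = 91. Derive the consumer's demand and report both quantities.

Utility is quasi-linear in y; the FOC for x is 10/√x = p_x/p_y.
Solve: √x = 10·p_y/p_x, so x*(p_x,p_y) = (10·p_y/p_x)², and y* = (M − p_x·x*)/p_y.
Plugging in: x* = (10·2/4.7)² = 18.1077, y* = 2.9468.

x* = 18.1077, y* = 2.9468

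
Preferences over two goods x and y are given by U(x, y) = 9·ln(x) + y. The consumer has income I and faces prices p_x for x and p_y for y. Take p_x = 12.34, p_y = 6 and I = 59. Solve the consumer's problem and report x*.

Set MRS = p_x/p_y: (9/x)/1 = p_x/p_y.
So x*(p_x,p_y) = 9·p_y/p_x, independent of income; and y* = (I − 9·p_y)/p_y.
At the given prices: x* = 9·6/12.34 = 4.376.

x* = 4.376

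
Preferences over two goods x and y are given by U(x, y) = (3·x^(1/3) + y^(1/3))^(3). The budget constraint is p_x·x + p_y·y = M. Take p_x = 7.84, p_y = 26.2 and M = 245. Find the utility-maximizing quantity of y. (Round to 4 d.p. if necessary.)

MU_x ∝ 3·x^(-2/3), MU_y ∝ y^(-2/3), so MRS = 3·(y/x)^(2/3) = p_x/p_y.
Hence y/x = ((1/3)·p_x/p_y)^(1/(2/3)), i.e. raised to the 1.5 power.
With the ratio pinned down, the budget gives x* = M/(p_x + p_y·(y/x)) and y* = (y/x)·x*.
Numerically y/x = 0.031502, so x* = 245/(7.84 + 26.2·0.031502) = 28.2735 and y* = 0.031502·28.2735 = 0.8907.

y* = 0.8907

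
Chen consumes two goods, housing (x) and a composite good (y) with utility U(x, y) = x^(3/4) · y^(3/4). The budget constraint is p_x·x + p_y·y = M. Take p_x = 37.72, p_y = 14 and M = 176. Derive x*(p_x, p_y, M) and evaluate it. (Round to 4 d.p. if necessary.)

x* = 2.333

Tangency: MRS = y/x = p_x/p_y.
Rearranging, p_y·y = p_x·x. Substituting into the budget gives p_x·x·(1 + 1) = M.
Demand: x*(p_x,p_y,M) = 0.5·M/p_x and y* = 0.5·M/p_y.
At p_x=37.72, p_y=14, M=176: x* = 0.5·176/37.72 = 2.333.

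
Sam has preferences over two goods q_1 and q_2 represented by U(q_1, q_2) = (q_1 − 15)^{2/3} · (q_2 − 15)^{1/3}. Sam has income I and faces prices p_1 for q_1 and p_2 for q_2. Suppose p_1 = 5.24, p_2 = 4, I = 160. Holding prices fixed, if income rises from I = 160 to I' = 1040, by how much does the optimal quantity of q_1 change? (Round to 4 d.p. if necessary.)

Let q_1' = q_1−15, q_2' = q_2−15. MRS = 2·q_2'/q_1' = p_1/p_2.
Substituting into the budget: q_1* = 15 + 2/3·(I − 15·p_1 − 15·p_2)/p_1, and q_2* = 15 + 1/3·(…)/p_2.
Discretionary income = 160 − 15·5.24 − 15·4 = 21.4; q_1* = 15 + 2/3·21.4/5.24 = 17.7226.
At I' = 1040: q_1* = 129.6819. Change: 129.6819 − 17.7226 = 111.9593.

Δq_1* = 111.9593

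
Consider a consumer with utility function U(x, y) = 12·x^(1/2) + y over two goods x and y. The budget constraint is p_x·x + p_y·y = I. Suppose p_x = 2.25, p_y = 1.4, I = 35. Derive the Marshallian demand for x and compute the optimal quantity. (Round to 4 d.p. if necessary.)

x* = 13.9378

Set MRS = p_x/p_y: 6·x^(−1/2) = p_x/p_y.
Thus x* = (6·p_y/p_x)² — independent of I — with the rest of income spent on y.
Plugging in: x* = (6·1.4/2.25)² = 13.9378.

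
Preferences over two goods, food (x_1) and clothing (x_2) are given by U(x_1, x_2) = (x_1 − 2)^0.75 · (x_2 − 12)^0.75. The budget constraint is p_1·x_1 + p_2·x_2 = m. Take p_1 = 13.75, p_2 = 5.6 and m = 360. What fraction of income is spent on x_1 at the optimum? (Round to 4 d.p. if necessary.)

share on x_1 = 0.4449

Let x_1' = x_1−2, x_2' = x_2−12. MRS = x_2'/x_1' = p_1/p_2.
After buying the subsistence bundle (2, 12), a share 0.5 of the remaining income goes to x_1: x_1* = 2 + 0.5·(m − 2p_1 − 12p_2)/p_1.
Discretionary income = 360 − 2·13.75 − 12·5.6 = 265.3; x_1* = 2 + 0.5·265.3/13.75 = 11.6473; x_2* = 12 + 0.5·265.3/5.6 = 35.6875.
Expenditure on x_1: 13.75·11.6473 = 160.15; share = 0.4449.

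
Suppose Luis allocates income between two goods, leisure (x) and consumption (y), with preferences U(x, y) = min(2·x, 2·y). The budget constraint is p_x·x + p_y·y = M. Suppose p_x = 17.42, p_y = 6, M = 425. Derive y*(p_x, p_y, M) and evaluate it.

With perfect complements, no substitution: consume in ratio x:y = 2:2.
Budget: p_x·x + p_y·x = M, so (2·p_x + 2·p_y)·x = 2·M.
Demand: x*(p_x,p_y,M) = 2·M/(2·p_x + 2·p_y), y* = 2·M/(2·p_x + 2·p_y).
Here 2·17.42 + 2·6 = 46.84, giving y* = 18.1469.

y* = 18.1469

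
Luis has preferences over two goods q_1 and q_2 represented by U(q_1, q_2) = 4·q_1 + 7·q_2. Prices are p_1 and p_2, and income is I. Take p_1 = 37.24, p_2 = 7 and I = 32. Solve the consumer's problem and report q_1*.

q_2 gives more utility per dollar, so spend all income on q_2: q_2* = I/p_2, q_1* = 0.
Numerically: q_1* = 0, q_2* = 4.5714.

q_1* = 0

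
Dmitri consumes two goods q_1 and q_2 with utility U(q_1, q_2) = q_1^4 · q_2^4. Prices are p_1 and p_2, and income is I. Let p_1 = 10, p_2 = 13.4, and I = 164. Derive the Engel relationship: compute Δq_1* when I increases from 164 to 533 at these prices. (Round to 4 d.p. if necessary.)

Δq_1* = 18.45

MU_q_1/MU_q_2 = (4·q_2)/(4·q_1); tangency sets this equal to p_1/p_2.
So 4·p_2·q_2 = 4·p_1·q_1; combined with the budget, a share 0.5 of income goes to q_1.
Demand: q_1*(p_1,p_2,I) = 0.5·I/p_1 and q_2* = 0.5·I/p_2.
At p_1=10, p_2=13.4, I=164: q_1* = 0.5·164/10 = 8.2.
At I' = 533: q_1* = 26.65. Change: 26.65 − 8.2 = 18.45.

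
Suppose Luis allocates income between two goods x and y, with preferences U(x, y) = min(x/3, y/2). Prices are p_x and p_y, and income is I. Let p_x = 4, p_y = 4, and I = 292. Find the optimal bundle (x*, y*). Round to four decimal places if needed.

x* = 43.8, y* = 29.2

With perfect complements, no substitution: consume in ratio x:y = 3:2.
Budget: p_x·x + p_y·(2/3)·x = I, so (3·p_x + 2·p_y)·x = 3·I.
Demand: x*(p_x,p_y,I) = 3·I/(3·p_x + 2·p_y), y* = 2·I/(3·p_x + 2·p_y).
Here 3·4 + 2·4 = 20, giving x* = 43.8 and y* = 29.2.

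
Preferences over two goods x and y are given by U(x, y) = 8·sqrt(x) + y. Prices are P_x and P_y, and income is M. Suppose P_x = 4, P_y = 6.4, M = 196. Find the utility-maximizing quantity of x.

Utility is quasi-linear in y; the FOC for x is 4/√x = P_x/P_y.
Solve: √x = 4·P_y/P_x, so x*(P_x,P_y) = (4·P_y/P_x)², and y* = (M − P_x·x*)/P_y.
Plugging in: x* = (4·6.4/4)² = 40.96.

x* = 40.96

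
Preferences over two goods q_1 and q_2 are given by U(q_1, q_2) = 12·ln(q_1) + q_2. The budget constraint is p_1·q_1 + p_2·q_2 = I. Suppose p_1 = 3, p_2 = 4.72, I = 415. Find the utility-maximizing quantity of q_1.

q_1* = 18.88

Set MRS = p_1/p_2: (12/q_1)/1 = p_1/p_2.
So q_1*(p_1,p_2) = 12·p_2/p_1, independent of income; and q_2* = (I − 12·p_2)/p_2.
At the given prices: q_1* = 12·4.72/3 = 18.88.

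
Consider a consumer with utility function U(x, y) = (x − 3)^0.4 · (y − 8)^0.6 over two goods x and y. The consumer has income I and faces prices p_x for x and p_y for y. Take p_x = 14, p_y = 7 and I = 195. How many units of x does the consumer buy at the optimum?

Let x' = x−3, y' = y−8. MRS = (2/3)·y'/x' = p_x/p_y.
Substituting into the budget: x* = 3 + 0.4·(I − 3·p_x − 8·p_y)/p_x, and y* = 8 + 0.6·(…)/p_y.
Discretionary income = 195 − 3·14 − 8·7 = 97; x* = 3 + 0.4·97/14 = 5.7714.

x* = 5.7714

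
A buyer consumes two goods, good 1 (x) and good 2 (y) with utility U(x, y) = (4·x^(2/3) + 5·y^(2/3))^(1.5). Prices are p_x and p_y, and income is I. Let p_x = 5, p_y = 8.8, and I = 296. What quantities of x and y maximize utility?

MU_x ∝ 4·x^(-1/3), MU_y ∝ 5·y^(-1/3), so MRS = (4/5)·(y/x)^(1/3) = p_x/p_y.
Hence y/x = ((5/4)·p_x/p_y)^(1/(1/3)), i.e. raised to the 3 power.
Substitute y = (y/x)·x into the budget: x* = I/(p_x + p_y·(y/x)).
Numerically y/x = 0.358255, so x* = 296/(5 + 8.8·0.358255) = 36.3072 and y* = 0.358255·36.3072 = 13.0072.

x* = 36.3072, y* = 13.0072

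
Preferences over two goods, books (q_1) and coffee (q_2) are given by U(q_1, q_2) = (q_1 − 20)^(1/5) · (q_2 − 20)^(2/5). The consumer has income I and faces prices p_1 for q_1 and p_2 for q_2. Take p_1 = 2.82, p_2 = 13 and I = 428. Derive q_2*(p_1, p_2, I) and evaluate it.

Let q_1' = q_1−20, q_2' = q_2−20. MRS = (1/2)·q_2'/q_1' = p_1/p_2.
After buying the subsistence bundle (20, 20), a share 1/3 of the remaining income goes to q_1: q_1* = 20 + 1/3·(I − 20p_1 − 20p_2)/p_1.
Discretionary income = 428 − 20·2.82 − 20·13 = 111.6; q_2* = 20 + 2/3·111.6/13 = 25.7231.

q_2* = 25.7231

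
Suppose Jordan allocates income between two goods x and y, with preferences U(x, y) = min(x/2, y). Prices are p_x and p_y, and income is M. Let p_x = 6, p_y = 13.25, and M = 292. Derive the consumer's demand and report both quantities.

x* = 23.1287, y* = 11.5644

Here 2·6 + 13.25 = 25.25, giving x* = 23.1287 and y* = 11.5644.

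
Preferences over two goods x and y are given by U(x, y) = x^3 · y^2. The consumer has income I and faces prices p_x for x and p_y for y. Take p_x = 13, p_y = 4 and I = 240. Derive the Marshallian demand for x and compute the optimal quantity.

x* = 11.0769

Demand: x*(p_x,p_y,I) = 0.6·I/p_x and y* = 0.4·I/p_y.
At p_x=13, p_y=4, I=240: x* = 0.6·240/13 = 11.0769.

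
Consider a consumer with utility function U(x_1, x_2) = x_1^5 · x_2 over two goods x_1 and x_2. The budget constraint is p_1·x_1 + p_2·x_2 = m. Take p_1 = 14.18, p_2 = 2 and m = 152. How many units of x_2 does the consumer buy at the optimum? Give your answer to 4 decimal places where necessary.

x_2* = 12.6667

At p_1=14.18, p_2=2, m=152: x_2* = 1/6·152/2 = 12.6667.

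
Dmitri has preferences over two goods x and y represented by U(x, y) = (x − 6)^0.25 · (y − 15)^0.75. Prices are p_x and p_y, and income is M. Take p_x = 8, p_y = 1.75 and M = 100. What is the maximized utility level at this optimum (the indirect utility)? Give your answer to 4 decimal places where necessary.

V = 5.7347

This is Cobb-Douglas in (x−6, y−15): tangency gives 0.25·p_y·(y−15) = 0.75·p_x·(x−6).
Substituting into the budget: x* = 6 + 0.25·(M − 6·p_x − 15·p_y)/p_x, and y* = 15 + 0.75·(…)/p_y.
Discretionary income = 100 − 6·8 − 15·1.75 = 25.75; x* = 6 + 0.25·25.75/8 = 6.8047; y* = 15 + 0.75·25.75/1.75 = 26.0357.
Utility at the optimum: U(6.8047, 26.0357) = 5.7347.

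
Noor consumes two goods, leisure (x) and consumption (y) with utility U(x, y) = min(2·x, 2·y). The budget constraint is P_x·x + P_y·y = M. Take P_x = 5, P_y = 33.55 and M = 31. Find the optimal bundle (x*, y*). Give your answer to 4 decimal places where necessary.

Leontief preferences: the optimum is at the kink where x/2 = y/2, i.e. y = x.
Budget: P_x·x + P_y·x = M, so (2·P_x + 2·P_y)·x = 2·M.
Demand: x*(P_x,P_y,M) = 2·M/(2·P_x + 2·P_y), y* = 2·M/(2·P_x + 2·P_y).
Here 2·5 + 2·33.55 = 77.1, giving x* = 0.8042 and y* = 0.8042.

x* = 0.8042, y* = 0.8042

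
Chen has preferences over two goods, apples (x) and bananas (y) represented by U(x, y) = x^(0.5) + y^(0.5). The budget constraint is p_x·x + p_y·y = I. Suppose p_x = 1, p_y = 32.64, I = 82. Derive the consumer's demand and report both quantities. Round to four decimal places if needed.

Substitute y = (y/x)·x into the budget: x* = I/(p_x + p_y·(y/x)).
Numerically y/x = 0.000939, so x* = 82/(1 + 32.64·0.000939) = 79.5624 and y* = 0.000939·79.5624 = 0.0747.

x* = 79.5624, y* = 0.0747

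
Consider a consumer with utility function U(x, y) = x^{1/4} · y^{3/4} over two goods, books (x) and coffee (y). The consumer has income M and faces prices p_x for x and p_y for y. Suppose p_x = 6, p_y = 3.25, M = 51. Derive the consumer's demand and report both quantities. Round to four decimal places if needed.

x* = 2.125, y* = 11.7692

Tangency: MRS = (1/3)·y/x = p_x/p_y.
So 0.25·p_y·y = 0.75·p_x·x; combined with the budget, a share 0.25 of income goes to x.
Demand: x*(p_x,p_y,M) = 0.25·M/p_x and y* = 0.75·M/p_y.
At p_x=6, p_y=3.25, M=51: x* = 0.25·51/6 = 2.125, y* = 11.7692.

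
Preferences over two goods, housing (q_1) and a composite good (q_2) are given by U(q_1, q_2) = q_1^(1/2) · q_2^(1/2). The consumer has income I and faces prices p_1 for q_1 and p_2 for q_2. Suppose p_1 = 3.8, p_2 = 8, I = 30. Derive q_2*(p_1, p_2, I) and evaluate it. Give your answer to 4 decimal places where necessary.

q_2* = 1.875

At p_1=3.8, p_2=8, I=30: q_2* = 0.5·30/8 = 1.875.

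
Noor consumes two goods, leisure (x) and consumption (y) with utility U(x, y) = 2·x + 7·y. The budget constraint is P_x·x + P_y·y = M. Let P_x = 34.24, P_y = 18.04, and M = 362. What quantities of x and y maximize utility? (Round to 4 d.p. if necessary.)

x* = 0, y* = 20.0665

y gives more utility per dollar, so spend all income on y: y* = M/P_y, x* = 0.
Numerically: x* = 0, y* = 20.0665.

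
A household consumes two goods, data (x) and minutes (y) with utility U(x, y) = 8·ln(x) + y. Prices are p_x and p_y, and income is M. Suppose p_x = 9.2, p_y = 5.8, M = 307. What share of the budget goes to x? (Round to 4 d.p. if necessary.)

Set MRS = p_x/p_y: (8/x)/1 = p_x/p_y.
So x*(p_x,p_y) = 8·p_y/p_x, independent of income; and y* = (M − 8·p_y)/p_y.
At the given prices: x* = 8·5.8/9.2 = 5.0435, and y* = 44.931.
Expenditure on x: 9.2·5.0435 = 46.4; share = 0.1511.

share on x = 0.1511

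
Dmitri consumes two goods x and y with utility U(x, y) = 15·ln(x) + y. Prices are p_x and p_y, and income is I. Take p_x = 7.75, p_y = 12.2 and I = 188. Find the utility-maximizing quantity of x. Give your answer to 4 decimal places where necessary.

Set MRS = p_x/p_y: (15/x)/1 = p_x/p_y.
So x*(p_x,p_y) = 15·p_y/p_x, independent of income; and y* = (I − 15·p_y)/p_y.
At the given prices: x* = 15·12.2/7.75 = 23.6129.

x* = 23.6129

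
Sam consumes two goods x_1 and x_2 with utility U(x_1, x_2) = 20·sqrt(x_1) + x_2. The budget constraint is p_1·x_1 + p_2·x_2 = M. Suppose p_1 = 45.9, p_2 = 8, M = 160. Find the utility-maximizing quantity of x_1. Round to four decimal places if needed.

MU_x_1 = 10/√x_1, MU_x_2 = 1. Tangency: 10/√x_1 = p_1/p_2.
Solve: √x_1 = 10·p_2/p_1, so x_1*(p_1,p_2) = (10·p_2/p_1)², and x_2* = (M − p_1·x_1*)/p_2.
Plugging in: x_1* = (10·8/45.9)² = 3.0378.

x_1* = 3.0378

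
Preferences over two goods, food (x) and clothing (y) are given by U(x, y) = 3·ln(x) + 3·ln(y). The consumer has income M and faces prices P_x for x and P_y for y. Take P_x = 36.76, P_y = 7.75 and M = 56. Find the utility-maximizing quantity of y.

y* = 3.6129

Tangency: MRS = y/x = P_x/P_y.
Rearranging, P_y·y = P_x·x. Substituting into the budget gives P_x·x·(1 + 1) = M.
Demand: x*(P_x,P_y,M) = 0.5·M/P_x and y* = 0.5·M/P_y.
At P_x=36.76, P_y=7.75, M=56: y* = 0.5·56/7.75 = 3.6129.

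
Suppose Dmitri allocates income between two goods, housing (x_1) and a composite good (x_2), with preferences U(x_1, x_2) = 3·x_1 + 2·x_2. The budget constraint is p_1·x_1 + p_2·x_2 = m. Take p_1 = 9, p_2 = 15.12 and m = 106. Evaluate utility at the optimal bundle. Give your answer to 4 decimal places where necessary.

x_1 gives more utility per dollar, so spend all income on x_1: x_1* = m/p_1, x_2* = 0.
Numerically: x_1* = 11.7778, x_2* = 0.
Utility at the optimum: U(11.7778, 0) = 35.3333.

V = 35.3333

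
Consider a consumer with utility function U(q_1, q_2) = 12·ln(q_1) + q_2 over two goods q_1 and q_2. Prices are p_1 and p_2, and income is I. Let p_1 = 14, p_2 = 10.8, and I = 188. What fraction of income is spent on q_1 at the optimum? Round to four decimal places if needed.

So q_1*(p_1,p_2) = 12·p_2/p_1, independent of income; and q_2* = (I − 12·p_2)/p_2.
At the given prices: q_1* = 12·10.8/14 = 9.2571, and q_2* = 5.4074.
Expenditure on q_1: 14·9.2571 = 129.6; share = 0.6894.

share on q_1 = 0.6894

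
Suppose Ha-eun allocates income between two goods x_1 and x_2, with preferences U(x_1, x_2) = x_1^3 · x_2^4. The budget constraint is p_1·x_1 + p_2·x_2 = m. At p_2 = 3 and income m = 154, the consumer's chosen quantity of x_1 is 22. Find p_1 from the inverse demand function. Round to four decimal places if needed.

Tangency: MRS = (3/4)·x_2/x_1 = p_1/p_2.
Rearranging, p_2·x_2 = (4/3)·p_1·x_1. Substituting into the budget gives p_1·x_1·(1 + (4/3)) = m.
Demand: x_1*(p_1,p_2,m) = 3/7·m/p_1 and x_2* = 4/7·m/p_2.
Set x_1* = 22 in the demand function and solve for p_1: p_1 = 3.

p_1 = 3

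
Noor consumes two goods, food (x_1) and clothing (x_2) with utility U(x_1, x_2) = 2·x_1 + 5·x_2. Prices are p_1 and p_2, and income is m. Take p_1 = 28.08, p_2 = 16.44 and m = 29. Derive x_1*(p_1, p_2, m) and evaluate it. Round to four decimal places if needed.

Perfect substitutes: compare marginal utility per dollar. 2/p_1 vs 5/p_2 → 0.0712 vs 0.3041.
x_2 gives more utility per dollar, so spend all income on x_2: x_2* = m/p_2, x_1* = 0.
Numerically: x_1* = 0, x_2* = 1.764.

x_1* = 0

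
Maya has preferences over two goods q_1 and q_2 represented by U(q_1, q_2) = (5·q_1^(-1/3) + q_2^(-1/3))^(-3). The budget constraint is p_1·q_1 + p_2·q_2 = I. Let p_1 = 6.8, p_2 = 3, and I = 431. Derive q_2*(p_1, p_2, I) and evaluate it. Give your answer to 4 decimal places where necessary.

MU_q_1 ∝ 5·q_1^(-4/3), MU_q_2 ∝ q_2^(-4/3), so MRS = 5·(q_2/q_1)^(4/3) = p_1/p_2.
Hence q_2/q_1 = ((1/5)·p_1/p_2)^(1/(4/3)), i.e. raised to the 0.75 power.
With the ratio pinned down, the budget gives q_1* = I/(p_1 + p_2·(q_2/q_1)) and q_2* = (q_2/q_1)·q_1*.
Numerically q_2/q_1 = 0.552476, so q_1* = 431/(6.8 + 3·0.552476) = 50.9611 and q_2* = 0.552476·50.9611 = 28.1548.

q_2* = 28.1548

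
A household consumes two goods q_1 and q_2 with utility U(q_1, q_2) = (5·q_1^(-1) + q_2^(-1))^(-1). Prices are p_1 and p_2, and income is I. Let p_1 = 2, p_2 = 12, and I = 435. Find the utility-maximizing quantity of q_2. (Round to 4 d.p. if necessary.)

q_2* = 18.9506

Substitute q_2 = (q_2/q_1)·q_1 into the budget: q_1* = I/(p_1 + p_2·(q_2/q_1)).
Numerically q_2/q_1 = 0.182574, so q_1* = 435/(2 + 12·0.182574) = 103.7966 and q_2* = 0.182574·103.7966 = 18.9506.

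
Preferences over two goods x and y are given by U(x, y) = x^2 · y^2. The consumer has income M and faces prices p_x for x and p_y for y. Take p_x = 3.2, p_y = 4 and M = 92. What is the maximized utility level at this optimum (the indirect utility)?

The MRS is y/x. Set MRS = p_x/p_y.
Rearranging, p_y·y = p_x·x. Substituting into the budget gives p_x·x·(1 + 1) = M.
Demand: x*(p_x,p_y,M) = 0.5·M/p_x and y* = 0.5·M/p_y.
At p_x=3.2, p_y=4, M=92: x* = 0.5·92/3.2 = 14.375, y* = 11.5.
Utility at the optimum: U(14.375, 11.5) = 27328.2227.

V = 27328.2227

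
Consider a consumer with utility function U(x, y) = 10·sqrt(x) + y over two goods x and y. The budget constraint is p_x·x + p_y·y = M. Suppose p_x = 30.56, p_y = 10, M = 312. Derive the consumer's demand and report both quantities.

Utility is quasi-linear in y; the FOC for x is 5/√x = p_x/p_y.
Thus x* = (5·p_y/p_x)² — independent of M — with the rest of income spent on y.
Plugging in: x* = (5·10/30.56)² = 2.6769, y* = 23.0194.

x* = 2.6769, y* = 23.0194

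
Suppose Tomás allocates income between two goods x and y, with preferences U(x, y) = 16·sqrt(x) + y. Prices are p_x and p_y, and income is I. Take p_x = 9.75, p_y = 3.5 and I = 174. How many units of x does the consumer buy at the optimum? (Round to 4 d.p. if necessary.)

x* = 8.2472

Utility is quasi-linear in y; the FOC for x is 8/√x = p_x/p_y.
Thus x* = (8·p_y/p_x)² — independent of I — with the rest of income spent on y.
Plugging in: x* = (8·3.5/9.75)² = 8.2472.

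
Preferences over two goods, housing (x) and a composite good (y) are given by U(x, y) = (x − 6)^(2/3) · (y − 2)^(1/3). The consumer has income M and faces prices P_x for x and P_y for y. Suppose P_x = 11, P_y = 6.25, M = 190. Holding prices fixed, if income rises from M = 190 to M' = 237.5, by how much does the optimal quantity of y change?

Δy* = 2.5333

Discretionary income = 190 − 6·11 − 2·6.25 = 111.5; y* = 2 + 1/3·111.5/6.25 = 7.9467.
At M' = 237.5: y* = 10.48. Change: 10.48 − 7.9467 = 2.5333.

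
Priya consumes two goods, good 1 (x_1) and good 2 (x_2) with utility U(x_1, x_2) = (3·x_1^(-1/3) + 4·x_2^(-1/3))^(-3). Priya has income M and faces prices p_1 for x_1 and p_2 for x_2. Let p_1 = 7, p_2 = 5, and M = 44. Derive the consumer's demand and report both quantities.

MRS = MU_x_1/MU_x_2 = (3/4)·(x_2/x_1)^(4/3). Set equal to p_1/p_2.
Solve for the ratio: x_2/x_1 = [(4/3)·p_1/p_2]^(0.75).
Substitute x_2 = (x_2/x_1)·x_1 into the budget: x_1* = M/(p_1 + p_2·(x_2/x_1)).
Numerically x_2/x_1 = 1.596982, so x_1* = 44/(7 + 5·1.596982) = 2.9363 and x_2* = 1.596982·2.9363 = 4.6892.

x_1* = 2.9363, x_2* = 4.6892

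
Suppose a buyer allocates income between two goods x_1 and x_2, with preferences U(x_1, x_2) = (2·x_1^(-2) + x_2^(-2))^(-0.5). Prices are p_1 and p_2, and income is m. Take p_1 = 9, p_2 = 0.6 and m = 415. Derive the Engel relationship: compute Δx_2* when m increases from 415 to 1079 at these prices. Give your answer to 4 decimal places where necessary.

Δx_2* = 127.745

MRS = MU_x_1/MU_x_2 = 2·(x_2/x_1)^(3). Set equal to p_1/p_2.
Hence x_2/x_1 = ((1/2)·p_1/p_2)^(1/(3)), i.e. raised to the 1/3 power.
Substitute x_2 = (x_2/x_1)·x_1 into the budget: x_1* = m/(p_1 + p_2·(x_2/x_1)).
Numerically x_2/x_1 = 1.957434, so x_1* = 415/(9 + 0.6·1.957434) = 40.7884 and x_2* = 1.957434·40.7884 = 79.8406.
At m' = 1079: x_2* = 207.5856. Change: 207.5856 − 79.8406 = 127.745.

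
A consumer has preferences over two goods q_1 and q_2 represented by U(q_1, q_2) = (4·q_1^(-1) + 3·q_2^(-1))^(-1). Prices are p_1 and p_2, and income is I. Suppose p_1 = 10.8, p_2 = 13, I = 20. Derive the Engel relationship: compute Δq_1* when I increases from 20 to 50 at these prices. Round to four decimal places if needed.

Δq_1* = 1.4244

Numerically q_2/q_1 = 0.789352, so q_1* = 20/(10.8 + 13·0.789352) = 0.9496.
At I' = 50: q_1* = 2.374. Change: 2.374 − 0.9496 = 1.4244.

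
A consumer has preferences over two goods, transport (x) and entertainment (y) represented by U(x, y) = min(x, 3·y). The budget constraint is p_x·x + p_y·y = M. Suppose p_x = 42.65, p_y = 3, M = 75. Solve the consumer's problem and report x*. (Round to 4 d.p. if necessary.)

Leontief preferences: the optimum is at the kink where x/3 = y/1, i.e. y = (1/3)·x.
Budget: p_x·x + p_y·(1/3)·x = M, so (3·p_x + p_y)·x = 3·M.
Demand: x*(p_x,p_y,M) = 3·M/(3·p_x + p_y), y* = M/(3·p_x + p_y).
Here 3·42.65 + 3 = 130.95, giving x* = 1.7182.

x* = 1.7182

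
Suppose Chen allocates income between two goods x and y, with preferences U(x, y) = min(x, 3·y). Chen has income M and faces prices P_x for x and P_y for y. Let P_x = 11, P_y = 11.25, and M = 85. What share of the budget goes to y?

Leontief preferences: the optimum is at the kink where x/3 = y/1, i.e. y = (1/3)·x.
Budget: P_x·x + P_y·(1/3)·x = M, so (3·P_x + P_y)·x = 3·M.
Demand: x*(P_x,P_y,M) = 3·M/(3·P_x + P_y), y* = M/(3·P_x + P_y).
Here 3·11 + 11.25 = 44.25, giving x* = 5.7627 and y* = 1.9209.
Expenditure on y: 11.25·1.9209 = 21.6102; share = 0.2542.

share on y = 0.2542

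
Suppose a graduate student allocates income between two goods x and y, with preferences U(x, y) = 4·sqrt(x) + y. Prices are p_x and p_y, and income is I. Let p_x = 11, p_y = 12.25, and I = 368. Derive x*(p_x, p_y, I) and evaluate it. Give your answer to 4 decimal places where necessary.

MU_x = 2/√x, MU_y = 1. Tangency: 2/√x = p_x/p_y.
Thus x* = (2·p_y/p_x)² — independent of I — with the rest of income spent on y.
Plugging in: x* = (2·12.25/11)² = 4.9607.

x* = 4.9607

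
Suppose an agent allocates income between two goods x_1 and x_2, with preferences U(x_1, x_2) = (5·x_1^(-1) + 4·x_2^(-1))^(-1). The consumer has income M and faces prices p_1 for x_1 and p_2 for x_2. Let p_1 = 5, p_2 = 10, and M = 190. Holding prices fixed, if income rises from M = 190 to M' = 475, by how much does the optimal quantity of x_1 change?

From the CES first-order condition, (5/4)·(x_2/x_1)^(2) = p_1/p_2.
Hence x_2/x_1 = ((4/5)·p_1/p_2)^(1/(2)), i.e. raised to the 0.5 power.
Substitute x_2 = (x_2/x_1)·x_1 into the budget: x_1* = M/(p_1 + p_2·(x_2/x_1)).
Numerically x_2/x_1 = 0.632456, so x_1* = 190/(5 + 10·0.632456) = 16.7777.
At M' = 475: x_1* = 41.9443. Change: 41.9443 − 16.7777 = 25.1666.

Δx_1* = 25.1666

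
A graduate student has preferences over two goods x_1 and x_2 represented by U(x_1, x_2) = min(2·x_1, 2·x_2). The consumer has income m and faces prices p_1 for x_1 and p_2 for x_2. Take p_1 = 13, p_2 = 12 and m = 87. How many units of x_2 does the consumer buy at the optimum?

With perfect complements, no substitution: consume in ratio x_1:x_2 = 2:2.
Budget: p_1·x_1 + p_2·x_1 = m, so (2·p_1 + 2·p_2)·x_1 = 2·m.
Demand: x_1*(p_1,p_2,m) = 2·m/(2·p_1 + 2·p_2), x_2* = 2·m/(2·p_1 + 2·p_2).
Here 2·13 + 2·12 = 50, giving x_2* = 3.48.

x_2* = 3.48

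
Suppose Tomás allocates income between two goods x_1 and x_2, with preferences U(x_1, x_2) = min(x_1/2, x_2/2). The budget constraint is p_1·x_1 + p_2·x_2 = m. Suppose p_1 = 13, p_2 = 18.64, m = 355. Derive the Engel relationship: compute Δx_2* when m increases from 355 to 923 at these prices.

Δx_2* = 17.952

Leontief preferences: the optimum is at the kink where x_1/2 = x_2/2, i.e. x_2 = x_1.
Budget: p_1·x_1 + p_2·x_1 = m, so (2·p_1 + 2·p_2)·x_1 = 2·m.
Demand: x_1*(p_1,p_2,m) = 2·m/(2·p_1 + 2·p_2), x_2* = 2·m/(2·p_1 + 2·p_2).
Here 2·13 + 2·18.64 = 63.28, giving x_2* = 11.22.
At m' = 923: x_2* = 29.1719. Change: 29.1719 − 11.22 = 17.952.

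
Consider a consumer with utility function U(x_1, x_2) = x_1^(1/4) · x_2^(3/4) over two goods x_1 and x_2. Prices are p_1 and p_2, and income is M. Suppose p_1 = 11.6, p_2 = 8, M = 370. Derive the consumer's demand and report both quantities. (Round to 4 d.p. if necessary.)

Tangency: MRS = (1/3)·x_2/x_1 = p_1/p_2.
So 0.25·p_2·x_2 = 0.75·p_1·x_1; combined with the budget, a share 0.25 of income goes to x_1.
Demand: x_1*(p_1,p_2,M) = 0.25·M/p_1 and x_2* = 0.75·M/p_2.
At p_1=11.6, p_2=8, M=370: x_1* = 0.25·370/11.6 = 7.9741, x_2* = 34.6875.

x_1* = 7.9741, x_2* = 34.6875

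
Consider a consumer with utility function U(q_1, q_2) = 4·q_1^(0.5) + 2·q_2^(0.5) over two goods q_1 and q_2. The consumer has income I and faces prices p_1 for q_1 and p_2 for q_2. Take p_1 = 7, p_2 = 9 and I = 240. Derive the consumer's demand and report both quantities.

q_1* = 28.7043, q_2* = 4.3411

MU_q_1 ∝ 4·q_1^(-0.5), MU_q_2 ∝ 2·q_2^(-0.5), so MRS = 2·(q_2/q_1)^(0.5) = p_1/p_2.
Solve for the ratio: q_2/q_1 = [(1/2)·p_1/p_2]^(2).
With the ratio pinned down, the budget gives q_1* = I/(p_1 + p_2·(q_2/q_1)) and q_2* = (q_2/q_1)·q_1*.
Numerically q_2/q_1 = 0.151235, so q_1* = 240/(7 + 9·0.151235) = 28.7043 and q_2* = 0.151235·28.7043 = 4.3411.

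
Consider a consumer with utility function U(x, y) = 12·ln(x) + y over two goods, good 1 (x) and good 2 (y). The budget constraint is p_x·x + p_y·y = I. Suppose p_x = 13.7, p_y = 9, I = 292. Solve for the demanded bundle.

So x*(p_x,p_y) = 12·p_y/p_x, independent of income; and y* = (I − 12·p_y)/p_y.
At the given prices: x* = 12·9/13.7 = 7.8832, and y* = 20.4444.

x* = 7.8832, y* = 20.4444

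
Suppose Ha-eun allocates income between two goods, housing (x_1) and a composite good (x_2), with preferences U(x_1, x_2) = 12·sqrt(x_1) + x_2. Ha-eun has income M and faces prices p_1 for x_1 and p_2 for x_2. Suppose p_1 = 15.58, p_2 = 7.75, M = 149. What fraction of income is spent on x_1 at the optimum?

MU_x_1 = 6/√x_1, MU_x_2 = 1. Tangency: 6/√x_1 = p_1/p_2.
Solve: √x_1 = 6·p_2/p_1, so x_1*(p_1,p_2) = (6·p_2/p_1)², and x_2* = (M − p_1·x_1*)/p_2.
Plugging in: x_1* = (6·7.75/15.58)² = 8.9078, x_2* = 1.3182.
Expenditure on x_1: 15.58·8.9078 = 138.7837; share = 0.9314.

share on x_1 = 0.9314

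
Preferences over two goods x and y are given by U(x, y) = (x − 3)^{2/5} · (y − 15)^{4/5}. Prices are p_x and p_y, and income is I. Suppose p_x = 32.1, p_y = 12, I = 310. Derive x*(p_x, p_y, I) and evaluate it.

x* = 3.3499

Let x' = x−3, y' = y−15. MRS = (1/2)·y'/x' = p_x/p_y.
After buying the subsistence bundle (3, 15), a share 1/3 of the remaining income goes to x: x* = 3 + 1/3·(I − 3p_x − 15p_y)/p_x.
Discretionary income = 310 − 3·32.1 − 15·12 = 33.7; x* = 3 + 1/3·33.7/32.1 = 3.3499.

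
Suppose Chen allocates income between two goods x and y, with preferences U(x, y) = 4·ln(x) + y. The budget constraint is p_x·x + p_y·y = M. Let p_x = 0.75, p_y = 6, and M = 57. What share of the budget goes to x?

share on x = 0.4211

MU_x = 4/x, MU_y = 1. Tangency: 4/x = p_x/p_y.
So x*(p_x,p_y) = 4·p_y/p_x, independent of income; and y* = (M − 4·p_y)/p_y.
At the given prices: x* = 4·6/0.75 = 32, and y* = 5.5.
Expenditure on x: 0.75·32 = 24; share = 0.4211.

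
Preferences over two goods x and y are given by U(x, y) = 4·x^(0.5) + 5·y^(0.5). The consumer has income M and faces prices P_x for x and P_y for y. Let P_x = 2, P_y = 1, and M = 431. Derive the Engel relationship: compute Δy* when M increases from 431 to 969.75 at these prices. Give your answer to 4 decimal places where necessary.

MU_x ∝ 4·x^(-0.5), MU_y ∝ 5·y^(-0.5), so MRS = (4/5)·(y/x)^(0.5) = P_x/P_y.
Hence y/x = ((5/4)·P_x/P_y)^(1/(0.5)), i.e. raised to the 2 power.
Substitute y = (y/x)·x into the budget: x* = M/(P_x + P_y·(y/x)).
Numerically y/x = 6.25, so x* = 431/(2 + 1·6.25) = 52.2424 and y* = 6.25·52.2424 = 326.5152.
At M' = 969.75: y* = 734.6591. Change: 734.6591 − 326.5152 = 408.1439.

Δy* = 408.1439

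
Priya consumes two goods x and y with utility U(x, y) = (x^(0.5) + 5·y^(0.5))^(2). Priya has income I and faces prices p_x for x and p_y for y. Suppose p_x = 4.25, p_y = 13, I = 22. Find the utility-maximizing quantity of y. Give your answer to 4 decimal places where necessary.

y* = 1.5078

MRS = MU_x/MU_y = (1/5)·(y/x)^(0.5). Set equal to p_x/p_y.
Solve for the ratio: y/x = [5·p_x/p_y]^(2).
With the ratio pinned down, the budget gives x* = I/(p_x + p_y·(y/x)) and y* = (y/x)·x*.
Numerically y/x = 2.671967, so x* = 22/(4.25 + 13·2.671967) = 0.5643 and y* = 2.671967·0.5643 = 1.5078.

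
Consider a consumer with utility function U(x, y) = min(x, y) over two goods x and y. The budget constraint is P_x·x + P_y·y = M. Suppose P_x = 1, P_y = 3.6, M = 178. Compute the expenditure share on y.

share on y = 0.7826

With perfect complements, no substitution: consume in ratio x:y = 1:1.
Budget: P_x·x + P_y·x = M, so (P_x + P_y)·x = M.
Demand: x*(P_x,P_y,M) = M/(P_x + P_y), y* = M/(P_x + P_y).
Here 1 + 3.6 = 4.6, giving x* = 38.6957 and y* = 38.6957.
Expenditure on y: 3.6·38.6957 = 139.3043; share = 0.7826.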